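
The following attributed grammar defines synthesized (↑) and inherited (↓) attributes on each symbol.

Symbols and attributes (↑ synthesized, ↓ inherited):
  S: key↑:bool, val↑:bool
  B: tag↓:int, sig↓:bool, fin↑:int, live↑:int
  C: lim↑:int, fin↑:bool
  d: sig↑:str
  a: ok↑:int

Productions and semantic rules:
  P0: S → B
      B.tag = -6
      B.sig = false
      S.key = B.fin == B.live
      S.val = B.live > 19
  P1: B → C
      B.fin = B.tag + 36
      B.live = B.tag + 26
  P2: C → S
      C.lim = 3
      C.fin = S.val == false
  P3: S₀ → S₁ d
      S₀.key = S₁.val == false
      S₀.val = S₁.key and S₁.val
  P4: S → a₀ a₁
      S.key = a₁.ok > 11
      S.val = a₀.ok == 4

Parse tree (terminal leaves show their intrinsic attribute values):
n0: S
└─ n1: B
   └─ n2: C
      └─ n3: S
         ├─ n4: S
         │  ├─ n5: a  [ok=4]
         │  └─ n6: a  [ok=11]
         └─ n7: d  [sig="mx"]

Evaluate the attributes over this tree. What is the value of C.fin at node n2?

true

1. n1.tag = -6  [-6]
2. n1.sig = false  [false]
3. n5.ok = 4  [terminal]
4. n6.ok = 11  [terminal]
5. n4.key = false  [a₁.ok > 11]
6. n4.val = true  [a₀.ok == 4]
7. n7.sig = "mx"  [terminal]
8. n3.key = false  [S₁.val == false]
9. n3.val = false  [S₁.key and S₁.val]
10. n2.lim = 3  [3]
11. n2.fin = true  [S.val == false]
12. n1.fin = 30  [B.tag + 36]
13. n1.live = 20  [B.tag + 26]
14. n0.key = false  [B.fin == B.live]
15. n0.val = true  [B.live > 19]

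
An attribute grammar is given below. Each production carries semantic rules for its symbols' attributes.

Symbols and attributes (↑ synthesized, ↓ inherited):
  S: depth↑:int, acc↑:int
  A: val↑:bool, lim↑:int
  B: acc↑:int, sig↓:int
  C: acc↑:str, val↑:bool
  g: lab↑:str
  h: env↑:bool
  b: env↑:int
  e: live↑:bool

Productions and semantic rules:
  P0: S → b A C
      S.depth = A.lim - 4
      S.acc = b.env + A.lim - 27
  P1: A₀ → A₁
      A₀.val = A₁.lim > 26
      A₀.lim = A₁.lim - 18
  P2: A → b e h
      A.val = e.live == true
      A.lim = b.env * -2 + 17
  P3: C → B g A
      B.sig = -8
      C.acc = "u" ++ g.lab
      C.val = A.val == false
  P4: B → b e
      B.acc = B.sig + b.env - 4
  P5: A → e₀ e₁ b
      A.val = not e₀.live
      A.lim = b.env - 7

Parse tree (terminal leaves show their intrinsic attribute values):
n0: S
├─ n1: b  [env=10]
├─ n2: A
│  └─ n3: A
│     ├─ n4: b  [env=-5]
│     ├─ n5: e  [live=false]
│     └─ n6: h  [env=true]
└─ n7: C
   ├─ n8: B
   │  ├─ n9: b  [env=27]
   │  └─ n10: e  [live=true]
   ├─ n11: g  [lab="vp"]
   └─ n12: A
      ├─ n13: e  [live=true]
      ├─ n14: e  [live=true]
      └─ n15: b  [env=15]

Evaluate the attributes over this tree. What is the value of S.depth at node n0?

1. n1.env = 10  [terminal]
2. n4.env = -5  [terminal]
3. n5.live = false  [terminal]
4. n6.env = true  [terminal]
5. n3.val = false  [e.live == true]
6. n3.lim = 27  [b.env * -2 + 17]
7. n2.val = true  [A₁.lim > 26]
8. n2.lim = 9  [A₁.lim - 18]
9. n8.sig = -8  [-8]
10. n9.env = 27  [terminal]
11. n10.live = true  [terminal]
12. n8.acc = 15  [B.sig + b.env - 4]
13. n11.lab = "vp"  [terminal]
14. n13.live = true  [terminal]
15. n14.live = true  [terminal]
16. n15.env = 15  [terminal]
17. n12.val = false  [not e₀.live]
18. n12.lim = 8  [b.env - 7]
19. n7.acc = "uvp"  ["u" ++ g.lab]
20. n7.val = true  [A.val == false]
21. n0.depth = 5  [A.lim - 4]
22. n0.acc = -8  [b.env + A.lim - 27]

5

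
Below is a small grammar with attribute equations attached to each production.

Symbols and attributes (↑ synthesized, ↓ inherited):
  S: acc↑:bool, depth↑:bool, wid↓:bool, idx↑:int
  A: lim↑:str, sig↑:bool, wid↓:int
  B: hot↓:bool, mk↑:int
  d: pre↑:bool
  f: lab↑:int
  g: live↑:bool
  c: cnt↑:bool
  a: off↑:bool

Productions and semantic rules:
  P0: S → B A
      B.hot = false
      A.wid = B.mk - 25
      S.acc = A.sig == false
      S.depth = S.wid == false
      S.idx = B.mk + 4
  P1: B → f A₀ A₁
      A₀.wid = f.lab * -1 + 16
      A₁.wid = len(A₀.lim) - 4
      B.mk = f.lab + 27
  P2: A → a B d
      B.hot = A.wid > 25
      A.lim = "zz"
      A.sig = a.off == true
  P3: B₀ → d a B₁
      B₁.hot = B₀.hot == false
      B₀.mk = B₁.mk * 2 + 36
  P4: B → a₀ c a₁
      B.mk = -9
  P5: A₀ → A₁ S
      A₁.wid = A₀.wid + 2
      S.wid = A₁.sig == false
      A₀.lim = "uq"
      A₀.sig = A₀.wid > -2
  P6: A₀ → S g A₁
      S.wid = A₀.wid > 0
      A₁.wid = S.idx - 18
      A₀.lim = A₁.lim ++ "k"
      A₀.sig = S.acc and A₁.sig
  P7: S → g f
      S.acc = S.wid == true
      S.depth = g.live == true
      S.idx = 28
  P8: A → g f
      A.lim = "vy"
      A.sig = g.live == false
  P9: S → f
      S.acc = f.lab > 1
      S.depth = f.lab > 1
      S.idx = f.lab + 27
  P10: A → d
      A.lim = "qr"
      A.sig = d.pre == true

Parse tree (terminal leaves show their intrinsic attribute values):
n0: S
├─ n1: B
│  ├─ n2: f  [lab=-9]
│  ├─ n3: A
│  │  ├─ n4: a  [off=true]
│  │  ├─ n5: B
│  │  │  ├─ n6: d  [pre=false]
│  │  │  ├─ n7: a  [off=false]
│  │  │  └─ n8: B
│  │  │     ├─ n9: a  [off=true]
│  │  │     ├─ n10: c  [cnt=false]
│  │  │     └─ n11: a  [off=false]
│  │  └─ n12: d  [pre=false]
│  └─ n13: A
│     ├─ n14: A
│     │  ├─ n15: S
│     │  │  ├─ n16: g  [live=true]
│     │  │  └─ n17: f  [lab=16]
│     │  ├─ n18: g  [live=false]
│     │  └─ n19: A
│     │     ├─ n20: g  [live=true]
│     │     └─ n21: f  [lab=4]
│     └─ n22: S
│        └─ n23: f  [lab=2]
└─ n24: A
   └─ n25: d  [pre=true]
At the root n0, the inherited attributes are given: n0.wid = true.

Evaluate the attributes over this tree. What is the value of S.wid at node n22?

true

1. n0.wid = true  [given at root]
2. n1.hot = false  [false]
3. n2.lab = -9  [terminal]
4. n3.wid = 25  [f.lab * -1 + 16]
5. n4.off = true  [terminal]
6. n5.hot = false  [A.wid > 25]
7. n6.pre = false  [terminal]
8. n7.off = false  [terminal]
9. n8.hot = true  [B₀.hot == false]
10. n9.off = true  [terminal]
11. n10.cnt = false  [terminal]
12. n11.off = false  [terminal]
13. n8.mk = -9  [-9]
14. n5.mk = 18  [B₁.mk * 2 + 36]
15. n12.pre = false  [terminal]
16. n3.lim = "zz"  ["zz"]
17. n3.sig = true  [a.off == true]
18. n13.wid = -2  [len(A₀.lim) - 4]
19. n14.wid = 0  [A₀.wid + 2]
20. n15.wid = false  [A₀.wid > 0]
21. n16.live = true  [terminal]
22. n17.lab = 16  [terminal]
23. n15.acc = false  [S.wid == true]
24. n15.depth = true  [g.live == true]
25. n15.idx = 28  [28]
26. n18.live = false  [terminal]
27. n19.wid = 10  [S.idx - 18]
28. n20.live = true  [terminal]
29. n21.lab = 4  [terminal]
30. n19.lim = "vy"  ["vy"]
31. n19.sig = false  [g.live == false]
32. n14.lim = "vyk"  [A₁.lim ++ "k"]
33. n14.sig = false  [S.acc and A₁.sig]
34. n22.wid = true  [A₁.sig == false]
35. n23.lab = 2  [terminal]
36. n22.acc = true  [f.lab > 1]
37. n22.depth = true  [f.lab > 1]
38. n22.idx = 29  [f.lab + 27]
39. n13.lim = "uq"  ["uq"]
40. n13.sig = false  [A₀.wid > -2]
41. n1.mk = 18  [f.lab + 27]
42. n24.wid = -7  [B.mk - 25]
43. n25.pre = true  [terminal]
44. n24.lim = "qr"  ["qr"]
45. n24.sig = true  [d.pre == true]
46. n0.acc = false  [A.sig == false]
47. n0.depth = false  [S.wid == false]
48. n0.idx = 22  [B.mk + 4]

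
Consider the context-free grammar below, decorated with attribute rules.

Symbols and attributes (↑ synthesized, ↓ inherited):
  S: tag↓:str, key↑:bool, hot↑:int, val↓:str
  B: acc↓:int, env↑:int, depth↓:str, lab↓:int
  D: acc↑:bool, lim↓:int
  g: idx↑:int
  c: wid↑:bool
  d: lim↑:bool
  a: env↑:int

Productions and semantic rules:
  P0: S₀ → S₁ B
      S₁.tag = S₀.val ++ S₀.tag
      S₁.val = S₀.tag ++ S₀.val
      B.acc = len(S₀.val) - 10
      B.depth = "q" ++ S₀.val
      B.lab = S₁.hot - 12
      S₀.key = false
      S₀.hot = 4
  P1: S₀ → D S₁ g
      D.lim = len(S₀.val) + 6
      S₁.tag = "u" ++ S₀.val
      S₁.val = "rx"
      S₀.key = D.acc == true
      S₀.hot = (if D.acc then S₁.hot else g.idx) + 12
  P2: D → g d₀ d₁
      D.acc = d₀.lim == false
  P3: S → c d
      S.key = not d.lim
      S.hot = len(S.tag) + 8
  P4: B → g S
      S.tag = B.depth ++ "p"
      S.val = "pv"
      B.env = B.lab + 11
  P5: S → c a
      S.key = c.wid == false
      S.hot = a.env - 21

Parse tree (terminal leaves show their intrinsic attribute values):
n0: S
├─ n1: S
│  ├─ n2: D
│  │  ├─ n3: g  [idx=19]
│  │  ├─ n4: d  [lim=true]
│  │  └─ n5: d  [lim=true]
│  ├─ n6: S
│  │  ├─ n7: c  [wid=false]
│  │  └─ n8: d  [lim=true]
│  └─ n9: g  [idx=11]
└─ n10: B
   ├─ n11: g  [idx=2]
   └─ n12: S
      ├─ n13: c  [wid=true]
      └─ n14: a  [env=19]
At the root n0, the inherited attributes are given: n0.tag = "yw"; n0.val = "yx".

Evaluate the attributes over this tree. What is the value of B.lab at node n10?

11

1. n0.tag = "yw"  [given at root]
2. n0.val = "yx"  [given at root]
3. n1.tag = "yxyw"  [S₀.val ++ S₀.tag]
4. n1.val = "ywyx"  [S₀.tag ++ S₀.val]
5. n2.lim = 10  [len(S₀.val) + 6]
6. n3.idx = 19  [terminal]
7. n4.lim = true  [terminal]
8. n5.lim = true  [terminal]
9. n2.acc = false  [d₀.lim == false]
10. n6.tag = "uywyx"  ["u" ++ S₀.val]
11. n6.val = "rx"  ["rx"]
12. n7.wid = false  [terminal]
13. n8.lim = true  [terminal]
14. n6.key = false  [not d.lim]
15. n6.hot = 13  [len(S.tag) + 8]
16. n9.idx = 11  [terminal]
17. n1.key = false  [D.acc == true]
18. n1.hot = 23  [(if D.acc then S₁.hot else g.idx) + 12]
19. n10.acc = -8  [len(S₀.val) - 10]
20. n10.depth = "qyx"  ["q" ++ S₀.val]
21. n10.lab = 11  [S₁.hot - 12]
22. n11.idx = 2  [terminal]
23. n12.tag = "qyxp"  [B.depth ++ "p"]
24. n12.val = "pv"  ["pv"]
25. n13.wid = true  [terminal]
26. n14.env = 19  [terminal]
27. n12.key = false  [c.wid == false]
28. n12.hot = -2  [a.env - 21]
29. n10.env = 22  [B.lab + 11]
30. n0.key = false  [false]
31. n0.hot = 4  [4]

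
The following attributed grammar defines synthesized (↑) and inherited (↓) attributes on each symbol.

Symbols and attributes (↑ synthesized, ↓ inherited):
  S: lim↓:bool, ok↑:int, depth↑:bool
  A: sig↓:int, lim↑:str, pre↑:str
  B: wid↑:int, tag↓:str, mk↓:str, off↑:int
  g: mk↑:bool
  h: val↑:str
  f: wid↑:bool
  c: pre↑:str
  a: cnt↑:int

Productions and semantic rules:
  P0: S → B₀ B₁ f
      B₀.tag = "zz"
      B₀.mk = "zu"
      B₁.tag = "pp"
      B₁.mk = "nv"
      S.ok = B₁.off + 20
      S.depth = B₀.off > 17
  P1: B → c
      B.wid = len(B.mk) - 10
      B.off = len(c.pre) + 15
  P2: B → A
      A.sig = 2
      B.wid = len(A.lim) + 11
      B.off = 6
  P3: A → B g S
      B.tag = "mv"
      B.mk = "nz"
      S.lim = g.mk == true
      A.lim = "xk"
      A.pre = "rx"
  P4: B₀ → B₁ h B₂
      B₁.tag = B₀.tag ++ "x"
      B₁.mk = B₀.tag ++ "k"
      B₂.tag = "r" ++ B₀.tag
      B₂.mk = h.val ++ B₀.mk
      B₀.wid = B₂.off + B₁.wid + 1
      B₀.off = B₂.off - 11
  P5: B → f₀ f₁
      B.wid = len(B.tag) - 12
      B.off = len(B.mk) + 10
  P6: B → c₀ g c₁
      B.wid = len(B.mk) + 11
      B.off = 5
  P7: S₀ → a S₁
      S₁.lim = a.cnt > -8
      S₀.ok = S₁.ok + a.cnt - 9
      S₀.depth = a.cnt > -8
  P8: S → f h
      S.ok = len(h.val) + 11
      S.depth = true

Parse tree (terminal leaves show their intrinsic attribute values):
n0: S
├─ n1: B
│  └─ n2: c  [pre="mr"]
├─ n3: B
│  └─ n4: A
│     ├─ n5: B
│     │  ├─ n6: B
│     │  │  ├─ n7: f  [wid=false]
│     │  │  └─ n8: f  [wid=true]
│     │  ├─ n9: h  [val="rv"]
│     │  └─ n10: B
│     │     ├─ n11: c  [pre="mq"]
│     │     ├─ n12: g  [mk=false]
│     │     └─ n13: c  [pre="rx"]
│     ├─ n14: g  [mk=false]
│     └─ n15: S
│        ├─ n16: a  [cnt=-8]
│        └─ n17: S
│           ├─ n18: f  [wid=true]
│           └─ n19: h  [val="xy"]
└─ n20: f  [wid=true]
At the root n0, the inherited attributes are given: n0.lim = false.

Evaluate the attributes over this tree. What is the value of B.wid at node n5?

-3

1. n0.lim = false  [given at root]
2. n1.tag = "zz"  ["zz"]
3. n1.mk = "zu"  ["zu"]
4. n2.pre = "mr"  [terminal]
5. n1.wid = -8  [len(B.mk) - 10]
6. n1.off = 17  [len(c.pre) + 15]
7. n3.tag = "pp"  ["pp"]
8. n3.mk = "nv"  ["nv"]
9. n4.sig = 2  [2]
10. n5.tag = "mv"  ["mv"]
11. n5.mk = "nz"  ["nz"]
12. n6.tag = "mvx"  [B₀.tag ++ "x"]
13. n6.mk = "mvk"  [B₀.tag ++ "k"]
14. n7.wid = false  [terminal]
15. n8.wid = true  [terminal]
16. n6.wid = -9  [len(B.tag) - 12]
17. n6.off = 13  [len(B.mk) + 10]
18. n9.val = "rv"  [terminal]
19. n10.tag = "rmv"  ["r" ++ B₀.tag]
20. n10.mk = "rvnz"  [h.val ++ B₀.mk]
21. n11.pre = "mq"  [terminal]
22. n12.mk = false  [terminal]
23. n13.pre = "rx"  [terminal]
24. n10.wid = 15  [len(B.mk) + 11]
25. n10.off = 5  [5]
26. n5.wid = -3  [B₂.off + B₁.wid + 1]
27. n5.off = -6  [B₂.off - 11]
28. n14.mk = false  [terminal]
29. n15.lim = false  [g.mk == true]
30. n16.cnt = -8  [terminal]
31. n17.lim = false  [a.cnt > -8]
32. n18.wid = true  [terminal]
33. n19.val = "xy"  [terminal]
34. n17.ok = 13  [len(h.val) + 11]
35. n17.depth = true  [true]
36. n15.ok = -4  [S₁.ok + a.cnt - 9]
37. n15.depth = false  [a.cnt > -8]
38. n4.lim = "xk"  ["xk"]
39. n4.pre = "rx"  ["rx"]
40. n3.wid = 13  [len(A.lim) + 11]
41. n3.off = 6  [6]
42. n20.wid = true  [terminal]
43. n0.ok = 26  [B₁.off + 20]
44. n0.depth = false  [B₀.off > 17]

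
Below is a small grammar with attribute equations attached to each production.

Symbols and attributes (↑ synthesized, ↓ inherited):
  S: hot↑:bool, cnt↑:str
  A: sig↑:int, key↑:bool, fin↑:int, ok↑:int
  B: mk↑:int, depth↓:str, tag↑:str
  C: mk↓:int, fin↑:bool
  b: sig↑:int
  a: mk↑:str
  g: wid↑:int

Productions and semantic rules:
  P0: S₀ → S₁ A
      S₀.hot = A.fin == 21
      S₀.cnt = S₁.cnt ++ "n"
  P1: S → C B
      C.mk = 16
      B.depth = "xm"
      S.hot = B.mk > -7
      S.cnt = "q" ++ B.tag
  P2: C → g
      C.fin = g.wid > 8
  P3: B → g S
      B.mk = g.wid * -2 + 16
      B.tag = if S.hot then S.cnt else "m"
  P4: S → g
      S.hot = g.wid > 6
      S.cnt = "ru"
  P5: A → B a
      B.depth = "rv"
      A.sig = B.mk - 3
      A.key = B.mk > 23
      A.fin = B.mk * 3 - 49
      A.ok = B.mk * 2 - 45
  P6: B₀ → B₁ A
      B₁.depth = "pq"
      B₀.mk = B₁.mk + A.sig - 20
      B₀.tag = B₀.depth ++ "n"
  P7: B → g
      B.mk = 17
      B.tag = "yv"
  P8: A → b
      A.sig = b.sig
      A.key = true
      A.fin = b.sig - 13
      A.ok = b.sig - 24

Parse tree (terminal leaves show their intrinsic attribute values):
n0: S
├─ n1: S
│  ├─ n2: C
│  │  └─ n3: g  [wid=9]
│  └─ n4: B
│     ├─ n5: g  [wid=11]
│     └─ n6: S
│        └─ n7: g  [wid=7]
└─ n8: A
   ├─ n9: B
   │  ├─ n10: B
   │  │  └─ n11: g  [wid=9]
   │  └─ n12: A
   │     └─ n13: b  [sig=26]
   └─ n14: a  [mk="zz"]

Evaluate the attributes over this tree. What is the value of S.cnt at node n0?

"qrun"

1. n2.mk = 16  [16]
2. n3.wid = 9  [terminal]
3. n2.fin = true  [g.wid > 8]
4. n4.depth = "xm"  ["xm"]
5. n5.wid = 11  [terminal]
6. n7.wid = 7  [terminal]
7. n6.hot = true  [g.wid > 6]
8. n6.cnt = "ru"  ["ru"]
9. n4.mk = -6  [g.wid * -2 + 16]
10. n4.tag = "ru"  [if S.hot then S.cnt else "m"]
11. n1.hot = true  [B.mk > -7]
12. n1.cnt = "qru"  ["q" ++ B.tag]
13. n9.depth = "rv"  ["rv"]
14. n10.depth = "pq"  ["pq"]
15. n11.wid = 9  [terminal]
16. n10.mk = 17  [17]
17. n10.tag = "yv"  ["yv"]
18. n13.sig = 26  [terminal]
19. n12.sig = 26  [b.sig]
20. n12.key = true  [true]
21. n12.fin = 13  [b.sig - 13]
22. n12.ok = 2  [b.sig - 24]
23. n9.mk = 23  [B₁.mk + A.sig - 20]
24. n9.tag = "rvn"  [B₀.depth ++ "n"]
25. n14.mk = "zz"  [terminal]
26. n8.sig = 20  [B.mk - 3]
27. n8.key = false  [B.mk > 23]
28. n8.fin = 20  [B.mk * 3 - 49]
29. n8.ok = 1  [B.mk * 2 - 45]
30. n0.hot = false  [A.fin == 21]
31. n0.cnt = "qrun"  [S₁.cnt ++ "n"]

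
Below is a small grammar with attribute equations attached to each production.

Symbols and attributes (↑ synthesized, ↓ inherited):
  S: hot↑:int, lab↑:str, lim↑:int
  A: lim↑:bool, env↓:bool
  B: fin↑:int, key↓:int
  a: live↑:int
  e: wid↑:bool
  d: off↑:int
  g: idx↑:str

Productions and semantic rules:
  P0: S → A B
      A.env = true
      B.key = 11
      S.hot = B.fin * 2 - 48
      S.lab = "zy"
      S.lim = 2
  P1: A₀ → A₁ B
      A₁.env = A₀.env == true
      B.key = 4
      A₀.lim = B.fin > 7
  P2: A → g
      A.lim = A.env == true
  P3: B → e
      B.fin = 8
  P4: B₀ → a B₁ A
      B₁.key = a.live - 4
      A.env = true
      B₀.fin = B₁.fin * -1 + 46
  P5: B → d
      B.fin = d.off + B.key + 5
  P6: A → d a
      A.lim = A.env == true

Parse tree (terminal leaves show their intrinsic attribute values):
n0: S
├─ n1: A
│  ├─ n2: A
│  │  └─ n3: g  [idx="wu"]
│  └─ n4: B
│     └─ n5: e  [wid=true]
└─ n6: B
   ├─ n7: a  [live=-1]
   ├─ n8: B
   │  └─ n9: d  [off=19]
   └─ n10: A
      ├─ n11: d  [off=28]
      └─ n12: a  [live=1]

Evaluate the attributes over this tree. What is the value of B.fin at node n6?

27

1. n1.env = true  [true]
2. n2.env = true  [A₀.env == true]
3. n3.idx = "wu"  [terminal]
4. n2.lim = true  [A.env == true]
5. n4.key = 4  [4]
6. n5.wid = true  [terminal]
7. n4.fin = 8  [8]
8. n1.lim = true  [B.fin > 7]
9. n6.key = 11  [11]
10. n7.live = -1  [terminal]
11. n8.key = -5  [a.live - 4]
12. n9.off = 19  [terminal]
13. n8.fin = 19  [d.off + B.key + 5]
14. n10.env = true  [true]
15. n11.off = 28  [terminal]
16. n12.live = 1  [terminal]
17. n10.lim = true  [A.env == true]
18. n6.fin = 27  [B₁.fin * -1 + 46]
19. n0.hot = 6  [B.fin * 2 - 48]
20. n0.lab = "zy"  ["zy"]
21. n0.lim = 2  [2]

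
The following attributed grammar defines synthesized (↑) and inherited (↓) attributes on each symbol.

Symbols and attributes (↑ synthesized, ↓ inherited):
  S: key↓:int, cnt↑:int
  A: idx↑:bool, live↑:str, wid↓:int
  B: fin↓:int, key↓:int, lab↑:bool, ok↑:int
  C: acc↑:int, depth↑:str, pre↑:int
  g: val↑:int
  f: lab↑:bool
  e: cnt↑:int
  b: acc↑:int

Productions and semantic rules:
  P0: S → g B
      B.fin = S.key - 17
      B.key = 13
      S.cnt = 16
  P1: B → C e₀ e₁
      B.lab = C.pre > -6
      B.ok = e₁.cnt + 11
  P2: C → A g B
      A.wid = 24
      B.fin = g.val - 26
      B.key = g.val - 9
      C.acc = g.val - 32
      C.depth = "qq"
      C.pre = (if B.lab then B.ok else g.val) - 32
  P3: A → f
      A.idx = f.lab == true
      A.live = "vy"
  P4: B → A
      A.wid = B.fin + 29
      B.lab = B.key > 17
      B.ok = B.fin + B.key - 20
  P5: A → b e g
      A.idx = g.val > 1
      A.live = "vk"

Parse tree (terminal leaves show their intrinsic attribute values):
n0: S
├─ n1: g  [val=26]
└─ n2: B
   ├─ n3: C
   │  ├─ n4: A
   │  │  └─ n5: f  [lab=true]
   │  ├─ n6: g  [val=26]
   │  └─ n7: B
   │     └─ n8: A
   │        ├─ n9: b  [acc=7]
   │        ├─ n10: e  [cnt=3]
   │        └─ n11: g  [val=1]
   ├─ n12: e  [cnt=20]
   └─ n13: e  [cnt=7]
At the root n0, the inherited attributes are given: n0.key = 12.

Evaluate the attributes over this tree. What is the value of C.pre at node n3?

1. n0.key = 12  [given at root]
2. n1.val = 26  [terminal]
3. n2.fin = -5  [S.key - 17]
4. n2.key = 13  [13]
5. n4.wid = 24  [24]
6. n5.lab = true  [terminal]
7. n4.idx = true  [f.lab == true]
8. n4.live = "vy"  ["vy"]
9. n6.val = 26  [terminal]
10. n7.fin = 0  [g.val - 26]
11. n7.key = 17  [g.val - 9]
12. n8.wid = 29  [B.fin + 29]
13. n9.acc = 7  [terminal]
14. n10.cnt = 3  [terminal]
15. n11.val = 1  [terminal]
16. n8.idx = false  [g.val > 1]
17. n8.live = "vk"  ["vk"]
18. n7.lab = false  [B.key > 17]
19. n7.ok = -3  [B.fin + B.key - 20]
20. n3.acc = -6  [g.val - 32]
21. n3.depth = "qq"  ["qq"]
22. n3.pre = -6  [(if B.lab then B.ok else g.val) - 32]
23. n12.cnt = 20  [terminal]
24. n13.cnt = 7  [terminal]
25. n2.lab = false  [C.pre > -6]
26. n2.ok = 18  [e₁.cnt + 11]
27. n0.cnt = 16  [16]

-6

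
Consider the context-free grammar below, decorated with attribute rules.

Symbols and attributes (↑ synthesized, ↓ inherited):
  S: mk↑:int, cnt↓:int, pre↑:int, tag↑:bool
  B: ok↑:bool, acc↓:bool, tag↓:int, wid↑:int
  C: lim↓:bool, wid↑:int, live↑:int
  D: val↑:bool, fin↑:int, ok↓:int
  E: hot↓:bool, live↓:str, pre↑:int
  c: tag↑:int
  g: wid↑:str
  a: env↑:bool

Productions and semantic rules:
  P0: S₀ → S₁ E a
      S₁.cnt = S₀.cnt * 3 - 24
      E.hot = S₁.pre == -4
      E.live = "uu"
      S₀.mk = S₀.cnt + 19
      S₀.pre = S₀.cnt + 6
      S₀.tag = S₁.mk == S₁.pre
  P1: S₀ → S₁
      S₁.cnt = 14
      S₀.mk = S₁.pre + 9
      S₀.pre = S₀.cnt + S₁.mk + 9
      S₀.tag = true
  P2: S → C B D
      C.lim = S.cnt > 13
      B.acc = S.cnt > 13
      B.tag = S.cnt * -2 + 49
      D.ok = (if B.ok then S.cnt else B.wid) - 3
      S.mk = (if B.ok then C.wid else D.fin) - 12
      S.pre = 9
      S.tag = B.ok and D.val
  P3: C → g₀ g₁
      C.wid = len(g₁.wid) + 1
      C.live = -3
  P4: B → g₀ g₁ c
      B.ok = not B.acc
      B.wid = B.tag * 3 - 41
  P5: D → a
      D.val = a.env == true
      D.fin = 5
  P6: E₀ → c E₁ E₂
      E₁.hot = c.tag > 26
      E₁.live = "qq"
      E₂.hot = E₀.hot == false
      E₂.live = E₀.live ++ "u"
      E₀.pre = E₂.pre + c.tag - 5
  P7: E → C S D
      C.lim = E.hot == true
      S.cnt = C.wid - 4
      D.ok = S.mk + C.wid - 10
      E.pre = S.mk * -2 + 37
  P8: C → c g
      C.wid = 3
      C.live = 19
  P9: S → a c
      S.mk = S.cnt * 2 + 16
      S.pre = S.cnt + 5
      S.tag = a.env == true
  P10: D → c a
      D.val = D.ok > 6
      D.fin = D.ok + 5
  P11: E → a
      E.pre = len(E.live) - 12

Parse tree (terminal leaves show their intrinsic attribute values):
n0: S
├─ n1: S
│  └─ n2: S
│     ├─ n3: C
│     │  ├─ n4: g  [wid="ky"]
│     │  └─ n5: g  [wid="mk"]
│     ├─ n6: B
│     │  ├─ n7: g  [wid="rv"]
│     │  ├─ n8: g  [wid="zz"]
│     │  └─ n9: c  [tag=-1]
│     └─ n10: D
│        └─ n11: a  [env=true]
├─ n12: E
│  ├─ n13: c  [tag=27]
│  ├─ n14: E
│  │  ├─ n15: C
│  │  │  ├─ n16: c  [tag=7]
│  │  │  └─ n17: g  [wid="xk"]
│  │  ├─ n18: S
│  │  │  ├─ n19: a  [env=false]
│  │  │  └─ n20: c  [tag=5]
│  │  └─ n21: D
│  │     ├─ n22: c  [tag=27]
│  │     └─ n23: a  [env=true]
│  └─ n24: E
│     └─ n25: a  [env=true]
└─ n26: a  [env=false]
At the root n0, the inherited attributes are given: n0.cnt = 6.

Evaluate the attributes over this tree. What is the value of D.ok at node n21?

7

1. n0.cnt = 6  [given at root]
2. n1.cnt = -6  [S₀.cnt * 3 - 24]
3. n2.cnt = 14  [14]
4. n3.lim = true  [S.cnt > 13]
5. n4.wid = "ky"  [terminal]
6. n5.wid = "mk"  [terminal]
7. n3.wid = 3  [len(g₁.wid) + 1]
8. n3.live = -3  [-3]
9. n6.acc = true  [S.cnt > 13]
10. n6.tag = 21  [S.cnt * -2 + 49]
11. n7.wid = "rv"  [terminal]
12. n8.wid = "zz"  [terminal]
13. n9.tag = -1  [terminal]
14. n6.ok = false  [not B.acc]
15. n6.wid = 22  [B.tag * 3 - 41]
16. n10.ok = 19  [(if B.ok then S.cnt else B.wid) - 3]
17. n11.env = true  [terminal]
18. n10.val = true  [a.env == true]
19. n10.fin = 5  [5]
20. n2.mk = -7  [(if B.ok then C.wid else D.fin) - 12]
21. n2.pre = 9  [9]
22. n2.tag = false  [B.ok and D.val]
23. n1.mk = 18  [S₁.pre + 9]
24. n1.pre = -4  [S₀.cnt + S₁.mk + 9]
25. n1.tag = true  [true]
26. n12.hot = true  [S₁.pre == -4]
27. n12.live = "uu"  ["uu"]
28. n13.tag = 27  [terminal]
29. n14.hot = true  [c.tag > 26]
30. n14.live = "qq"  ["qq"]
31. n15.lim = true  [E.hot == true]
32. n16.tag = 7  [terminal]
33. n17.wid = "xk"  [terminal]
34. n15.wid = 3  [3]
35. n15.live = 19  [19]
36. n18.cnt = -1  [C.wid - 4]
37. n19.env = false  [terminal]
38. n20.tag = 5  [terminal]
39. n18.mk = 14  [S.cnt * 2 + 16]
40. n18.pre = 4  [S.cnt + 5]
41. n18.tag = false  [a.env == true]
42. n21.ok = 7  [S.mk + C.wid - 10]
43. n22.tag = 27  [terminal]
44. n23.env = true  [terminal]
45. n21.val = true  [D.ok > 6]
46. n21.fin = 12  [D.ok + 5]
47. n14.pre = 9  [S.mk * -2 + 37]
48. n24.hot = false  [E₀.hot == false]
49. n24.live = "uuu"  [E₀.live ++ "u"]
50. n25.env = true  [terminal]
51. n24.pre = -9  [len(E.live) - 12]
52. n12.pre = 13  [E₂.pre + c.tag - 5]
53. n26.env = false  [terminal]
54. n0.mk = 25  [S₀.cnt + 19]
55. n0.pre = 12  [S₀.cnt + 6]
56. n0.tag = false  [S₁.mk == S₁.pre]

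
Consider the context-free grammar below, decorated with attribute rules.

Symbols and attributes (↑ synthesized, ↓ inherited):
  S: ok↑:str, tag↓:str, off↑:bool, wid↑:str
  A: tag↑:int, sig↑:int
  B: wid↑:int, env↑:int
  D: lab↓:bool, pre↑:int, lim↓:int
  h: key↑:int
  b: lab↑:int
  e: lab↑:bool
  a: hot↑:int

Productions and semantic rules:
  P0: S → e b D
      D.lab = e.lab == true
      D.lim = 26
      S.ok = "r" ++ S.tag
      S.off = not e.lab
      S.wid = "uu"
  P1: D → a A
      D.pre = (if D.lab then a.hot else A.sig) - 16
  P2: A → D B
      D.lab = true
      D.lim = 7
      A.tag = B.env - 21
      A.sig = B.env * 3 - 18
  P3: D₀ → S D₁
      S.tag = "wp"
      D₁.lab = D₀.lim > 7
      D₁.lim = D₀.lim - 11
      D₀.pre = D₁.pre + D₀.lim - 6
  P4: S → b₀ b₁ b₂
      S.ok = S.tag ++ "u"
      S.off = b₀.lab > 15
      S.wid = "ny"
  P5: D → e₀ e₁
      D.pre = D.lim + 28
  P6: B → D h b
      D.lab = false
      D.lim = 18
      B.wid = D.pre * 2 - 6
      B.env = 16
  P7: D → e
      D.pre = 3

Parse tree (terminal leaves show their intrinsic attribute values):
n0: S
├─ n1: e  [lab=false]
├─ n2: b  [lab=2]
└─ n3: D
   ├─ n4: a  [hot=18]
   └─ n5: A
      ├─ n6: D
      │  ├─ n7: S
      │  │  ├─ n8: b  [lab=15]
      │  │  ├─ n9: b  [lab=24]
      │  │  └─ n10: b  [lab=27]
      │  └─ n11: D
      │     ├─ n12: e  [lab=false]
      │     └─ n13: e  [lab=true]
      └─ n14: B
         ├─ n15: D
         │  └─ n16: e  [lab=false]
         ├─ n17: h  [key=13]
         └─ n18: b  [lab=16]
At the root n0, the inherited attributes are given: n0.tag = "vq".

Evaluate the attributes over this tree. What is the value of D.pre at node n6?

1. n0.tag = "vq"  [given at root]
2. n1.lab = false  [terminal]
3. n2.lab = 2  [terminal]
4. n3.lab = false  [e.lab == true]
5. n3.lim = 26  [26]
6. n4.hot = 18  [terminal]
7. n6.lab = true  [true]
8. n6.lim = 7  [7]
9. n7.tag = "wp"  ["wp"]
10. n8.lab = 15  [terminal]
11. n9.lab = 24  [terminal]
12. n10.lab = 27  [terminal]
13. n7.ok = "wpu"  [S.tag ++ "u"]
14. n7.off = false  [b₀.lab > 15]
15. n7.wid = "ny"  ["ny"]
16. n11.lab = false  [D₀.lim > 7]
17. n11.lim = -4  [D₀.lim - 11]
18. n12.lab = false  [terminal]
19. n13.lab = true  [terminal]
20. n11.pre = 24  [D.lim + 28]
21. n6.pre = 25  [D₁.pre + D₀.lim - 6]
22. n15.lab = false  [false]
23. n15.lim = 18  [18]
24. n16.lab = false  [terminal]
25. n15.pre = 3  [3]
26. n17.key = 13  [terminal]
27. n18.lab = 16  [terminal]
28. n14.wid = 0  [D.pre * 2 - 6]
29. n14.env = 16  [16]
30. n5.tag = -5  [B.env - 21]
31. n5.sig = 30  [B.env * 3 - 18]
32. n3.pre = 14  [(if D.lab then a.hot else A.sig) - 16]
33. n0.ok = "rvq"  ["r" ++ S.tag]
34. n0.off = true  [not e.lab]
35. n0.wid = "uu"  ["uu"]

25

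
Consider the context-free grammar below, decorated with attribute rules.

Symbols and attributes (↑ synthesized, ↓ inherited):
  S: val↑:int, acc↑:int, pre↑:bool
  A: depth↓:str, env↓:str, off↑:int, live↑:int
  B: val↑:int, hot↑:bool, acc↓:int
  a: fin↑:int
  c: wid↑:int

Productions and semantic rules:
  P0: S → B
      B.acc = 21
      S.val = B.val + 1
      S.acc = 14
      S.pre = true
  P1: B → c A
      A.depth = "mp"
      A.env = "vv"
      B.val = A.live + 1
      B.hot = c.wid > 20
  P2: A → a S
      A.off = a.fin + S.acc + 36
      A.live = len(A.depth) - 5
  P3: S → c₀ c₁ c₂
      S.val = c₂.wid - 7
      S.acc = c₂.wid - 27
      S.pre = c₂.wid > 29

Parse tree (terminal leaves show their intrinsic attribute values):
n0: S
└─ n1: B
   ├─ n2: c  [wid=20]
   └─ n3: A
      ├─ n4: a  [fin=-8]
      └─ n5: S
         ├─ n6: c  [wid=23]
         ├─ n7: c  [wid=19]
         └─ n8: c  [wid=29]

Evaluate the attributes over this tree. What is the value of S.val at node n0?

-1

1. n1.acc = 21  [21]
2. n2.wid = 20  [terminal]
3. n3.depth = "mp"  ["mp"]
4. n3.env = "vv"  ["vv"]
5. n4.fin = -8  [terminal]
6. n6.wid = 23  [terminal]
7. n7.wid = 19  [terminal]
8. n8.wid = 29  [terminal]
9. n5.val = 22  [c₂.wid - 7]
10. n5.acc = 2  [c₂.wid - 27]
11. n5.pre = false  [c₂.wid > 29]
12. n3.off = 30  [a.fin + S.acc + 36]
13. n3.live = -3  [len(A.depth) - 5]
14. n1.val = -2  [A.live + 1]
15. n1.hot = false  [c.wid > 20]
16. n0.val = -1  [B.val + 1]
17. n0.acc = 14  [14]
18. n0.pre = true  [true]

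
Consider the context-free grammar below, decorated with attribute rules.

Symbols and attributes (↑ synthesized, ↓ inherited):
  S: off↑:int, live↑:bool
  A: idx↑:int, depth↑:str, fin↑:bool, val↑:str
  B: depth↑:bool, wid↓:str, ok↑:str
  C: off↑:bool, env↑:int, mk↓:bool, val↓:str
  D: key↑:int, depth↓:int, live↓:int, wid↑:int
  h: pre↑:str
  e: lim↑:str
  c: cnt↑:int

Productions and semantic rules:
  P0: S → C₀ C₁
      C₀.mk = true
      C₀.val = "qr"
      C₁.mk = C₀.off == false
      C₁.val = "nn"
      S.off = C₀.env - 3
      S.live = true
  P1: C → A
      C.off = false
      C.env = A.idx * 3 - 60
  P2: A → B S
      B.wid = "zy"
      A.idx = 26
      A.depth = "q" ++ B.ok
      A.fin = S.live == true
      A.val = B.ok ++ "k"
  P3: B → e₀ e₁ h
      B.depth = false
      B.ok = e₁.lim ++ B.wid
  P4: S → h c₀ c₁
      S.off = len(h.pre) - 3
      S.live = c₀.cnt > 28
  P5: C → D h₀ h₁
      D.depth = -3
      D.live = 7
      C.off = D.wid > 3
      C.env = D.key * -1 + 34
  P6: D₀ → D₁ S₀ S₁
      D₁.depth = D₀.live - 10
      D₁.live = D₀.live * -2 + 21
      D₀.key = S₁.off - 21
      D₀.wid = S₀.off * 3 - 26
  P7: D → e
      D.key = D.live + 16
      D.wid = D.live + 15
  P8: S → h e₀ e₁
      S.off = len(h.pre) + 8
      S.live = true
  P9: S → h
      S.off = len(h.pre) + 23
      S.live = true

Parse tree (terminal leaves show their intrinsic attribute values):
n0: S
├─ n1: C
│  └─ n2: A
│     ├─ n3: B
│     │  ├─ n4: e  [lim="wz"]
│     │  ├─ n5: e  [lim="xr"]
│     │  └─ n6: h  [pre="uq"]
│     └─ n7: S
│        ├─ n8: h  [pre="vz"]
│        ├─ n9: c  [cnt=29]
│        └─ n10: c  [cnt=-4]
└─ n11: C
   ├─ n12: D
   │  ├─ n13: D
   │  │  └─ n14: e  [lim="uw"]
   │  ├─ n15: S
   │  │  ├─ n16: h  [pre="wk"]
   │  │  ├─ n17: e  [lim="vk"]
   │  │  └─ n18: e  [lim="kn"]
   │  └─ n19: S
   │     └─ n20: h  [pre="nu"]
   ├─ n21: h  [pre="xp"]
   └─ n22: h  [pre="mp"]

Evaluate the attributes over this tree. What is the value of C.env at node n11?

30

1. n1.mk = true  [true]
2. n1.val = "qr"  ["qr"]
3. n3.wid = "zy"  ["zy"]
4. n4.lim = "wz"  [terminal]
5. n5.lim = "xr"  [terminal]
6. n6.pre = "uq"  [terminal]
7. n3.depth = false  [false]
8. n3.ok = "xrzy"  [e₁.lim ++ B.wid]
9. n8.pre = "vz"  [terminal]
10. n9.cnt = 29  [terminal]
11. n10.cnt = -4  [terminal]
12. n7.off = -1  [len(h.pre) - 3]
13. n7.live = true  [c₀.cnt > 28]
14. n2.idx = 26  [26]
15. n2.depth = "qxrzy"  ["q" ++ B.ok]
16. n2.fin = true  [S.live == true]
17. n2.val = "xrzyk"  [B.ok ++ "k"]
18. n1.off = false  [false]
19. n1.env = 18  [A.idx * 3 - 60]
20. n11.mk = true  [C₀.off == false]
21. n11.val = "nn"  ["nn"]
22. n12.depth = -3  [-3]
23. n12.live = 7  [7]
24. n13.depth = -3  [D₀.live - 10]
25. n13.live = 7  [D₀.live * -2 + 21]
26. n14.lim = "uw"  [terminal]
27. n13.key = 23  [D.live + 16]
28. n13.wid = 22  [D.live + 15]
29. n16.pre = "wk"  [terminal]
30. n17.lim = "vk"  [terminal]
31. n18.lim = "kn"  [terminal]
32. n15.off = 10  [len(h.pre) + 8]
33. n15.live = true  [true]
34. n20.pre = "nu"  [terminal]
35. n19.off = 25  [len(h.pre) + 23]
36. n19.live = true  [true]
37. n12.key = 4  [S₁.off - 21]
38. n12.wid = 4  [S₀.off * 3 - 26]
39. n21.pre = "xp"  [terminal]
40. n22.pre = "mp"  [terminal]
41. n11.off = true  [D.wid > 3]
42. n11.env = 30  [D.key * -1 + 34]
43. n0.off = 15  [C₀.env - 3]
44. n0.live = true  [true]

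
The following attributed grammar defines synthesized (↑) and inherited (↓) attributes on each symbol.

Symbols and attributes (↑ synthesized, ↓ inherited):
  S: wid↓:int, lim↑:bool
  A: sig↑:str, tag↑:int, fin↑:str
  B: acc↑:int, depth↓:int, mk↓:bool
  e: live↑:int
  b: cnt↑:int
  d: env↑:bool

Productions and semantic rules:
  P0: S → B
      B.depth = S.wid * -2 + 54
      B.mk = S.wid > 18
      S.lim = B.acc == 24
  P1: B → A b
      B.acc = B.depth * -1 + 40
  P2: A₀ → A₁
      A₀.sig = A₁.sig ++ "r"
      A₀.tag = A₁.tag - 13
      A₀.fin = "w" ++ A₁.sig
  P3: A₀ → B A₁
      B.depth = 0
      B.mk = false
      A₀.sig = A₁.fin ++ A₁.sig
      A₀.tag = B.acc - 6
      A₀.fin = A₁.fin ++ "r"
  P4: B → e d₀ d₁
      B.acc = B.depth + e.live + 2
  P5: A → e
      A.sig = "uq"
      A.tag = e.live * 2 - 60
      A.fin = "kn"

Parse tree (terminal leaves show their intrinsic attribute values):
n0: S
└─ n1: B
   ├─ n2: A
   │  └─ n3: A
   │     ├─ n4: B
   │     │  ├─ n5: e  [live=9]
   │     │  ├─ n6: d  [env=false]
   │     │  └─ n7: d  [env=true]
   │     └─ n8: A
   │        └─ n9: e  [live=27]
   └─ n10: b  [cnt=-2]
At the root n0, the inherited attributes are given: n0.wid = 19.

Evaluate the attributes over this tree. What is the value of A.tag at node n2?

-8

1. n0.wid = 19  [given at root]
2. n1.depth = 16  [S.wid * -2 + 54]
3. n1.mk = true  [S.wid > 18]
4. n4.depth = 0  [0]
5. n4.mk = false  [false]
6. n5.live = 9  [terminal]
7. n6.env = false  [terminal]
8. n7.env = true  [terminal]
9. n4.acc = 11  [B.depth + e.live + 2]
10. n9.live = 27  [terminal]
11. n8.sig = "uq"  ["uq"]
12. n8.tag = -6  [e.live * 2 - 60]
13. n8.fin = "kn"  ["kn"]
14. n3.sig = "knuq"  [A₁.fin ++ A₁.sig]
15. n3.tag = 5  [B.acc - 6]
16. n3.fin = "knr"  [A₁.fin ++ "r"]
17. n2.sig = "knuqr"  [A₁.sig ++ "r"]
18. n2.tag = -8  [A₁.tag - 13]
19. n2.fin = "wknuq"  ["w" ++ A₁.sig]
20. n10.cnt = -2  [terminal]
21. n1.acc = 24  [B.depth * -1 + 40]
22. n0.lim = true  [B.acc == 24]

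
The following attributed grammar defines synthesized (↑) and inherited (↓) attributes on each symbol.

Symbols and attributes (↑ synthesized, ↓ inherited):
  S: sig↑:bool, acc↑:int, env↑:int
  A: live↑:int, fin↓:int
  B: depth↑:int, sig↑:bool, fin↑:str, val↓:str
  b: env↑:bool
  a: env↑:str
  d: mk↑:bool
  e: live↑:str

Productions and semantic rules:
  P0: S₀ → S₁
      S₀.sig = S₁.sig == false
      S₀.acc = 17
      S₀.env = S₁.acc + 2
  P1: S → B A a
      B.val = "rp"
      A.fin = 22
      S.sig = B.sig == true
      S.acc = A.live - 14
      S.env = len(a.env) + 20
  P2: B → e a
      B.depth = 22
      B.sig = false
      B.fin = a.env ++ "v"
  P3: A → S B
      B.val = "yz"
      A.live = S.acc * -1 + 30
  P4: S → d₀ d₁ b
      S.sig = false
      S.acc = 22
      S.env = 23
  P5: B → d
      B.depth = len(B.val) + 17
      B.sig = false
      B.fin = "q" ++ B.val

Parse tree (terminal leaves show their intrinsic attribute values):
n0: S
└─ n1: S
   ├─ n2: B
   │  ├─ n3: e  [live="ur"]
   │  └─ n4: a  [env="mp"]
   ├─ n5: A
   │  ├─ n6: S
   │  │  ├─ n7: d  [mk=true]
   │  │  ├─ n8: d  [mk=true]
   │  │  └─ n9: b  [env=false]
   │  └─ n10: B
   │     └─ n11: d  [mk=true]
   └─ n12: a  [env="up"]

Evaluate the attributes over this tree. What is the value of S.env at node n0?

1. n2.val = "rp"  ["rp"]
2. n3.live = "ur"  [terminal]
3. n4.env = "mp"  [terminal]
4. n2.depth = 22  [22]
5. n2.sig = false  [false]
6. n2.fin = "mpv"  [a.env ++ "v"]
7. n5.fin = 22  [22]
8. n7.mk = true  [terminal]
9. n8.mk = true  [terminal]
10. n9.env = false  [terminal]
11. n6.sig = false  [false]
12. n6.acc = 22  [22]
13. n6.env = 23  [23]
14. n10.val = "yz"  ["yz"]
15. n11.mk = true  [terminal]
16. n10.depth = 19  [len(B.val) + 17]
17. n10.sig = false  [false]
18. n10.fin = "qyz"  ["q" ++ B.val]
19. n5.live = 8  [S.acc * -1 + 30]
20. n12.env = "up"  [terminal]
21. n1.sig = false  [B.sig == true]
22. n1.acc = -6  [A.live - 14]
23. n1.env = 22  [len(a.env) + 20]
24. n0.sig = true  [S₁.sig == false]
25. n0.acc = 17  [17]
26. n0.env = -4  [S₁.acc + 2]

-4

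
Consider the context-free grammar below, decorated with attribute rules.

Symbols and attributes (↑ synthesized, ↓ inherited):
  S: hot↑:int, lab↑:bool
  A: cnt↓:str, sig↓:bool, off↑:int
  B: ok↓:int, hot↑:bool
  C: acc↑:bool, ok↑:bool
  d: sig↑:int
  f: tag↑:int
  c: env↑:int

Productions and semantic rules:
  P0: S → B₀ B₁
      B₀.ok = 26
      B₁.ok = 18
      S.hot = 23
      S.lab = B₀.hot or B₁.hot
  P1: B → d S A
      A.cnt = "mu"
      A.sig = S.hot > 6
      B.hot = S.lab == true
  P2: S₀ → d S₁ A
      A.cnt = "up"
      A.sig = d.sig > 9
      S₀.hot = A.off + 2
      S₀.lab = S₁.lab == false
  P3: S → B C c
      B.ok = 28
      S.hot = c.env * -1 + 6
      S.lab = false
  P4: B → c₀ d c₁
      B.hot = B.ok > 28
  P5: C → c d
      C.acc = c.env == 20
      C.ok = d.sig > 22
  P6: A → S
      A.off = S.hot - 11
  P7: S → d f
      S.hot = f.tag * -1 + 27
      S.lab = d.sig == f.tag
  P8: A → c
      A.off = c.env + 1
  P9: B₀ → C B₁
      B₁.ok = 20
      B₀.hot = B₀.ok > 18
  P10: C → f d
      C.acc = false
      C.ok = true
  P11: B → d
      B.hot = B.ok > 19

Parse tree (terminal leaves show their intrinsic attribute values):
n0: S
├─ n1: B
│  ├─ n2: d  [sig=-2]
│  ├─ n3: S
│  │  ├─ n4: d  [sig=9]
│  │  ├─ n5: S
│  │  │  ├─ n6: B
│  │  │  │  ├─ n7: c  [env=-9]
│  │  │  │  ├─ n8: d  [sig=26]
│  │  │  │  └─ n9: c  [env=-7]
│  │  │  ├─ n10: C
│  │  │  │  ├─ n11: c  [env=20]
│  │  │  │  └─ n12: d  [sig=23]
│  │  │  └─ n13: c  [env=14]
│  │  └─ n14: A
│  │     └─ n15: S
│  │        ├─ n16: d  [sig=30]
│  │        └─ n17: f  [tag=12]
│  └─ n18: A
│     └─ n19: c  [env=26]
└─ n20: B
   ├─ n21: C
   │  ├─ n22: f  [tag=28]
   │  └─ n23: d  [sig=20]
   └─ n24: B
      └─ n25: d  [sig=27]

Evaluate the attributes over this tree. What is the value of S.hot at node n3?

6

1. n1.ok = 26  [26]
2. n2.sig = -2  [terminal]
3. n4.sig = 9  [terminal]
4. n6.ok = 28  [28]
5. n7.env = -9  [terminal]
6. n8.sig = 26  [terminal]
7. n9.env = -7  [terminal]
8. n6.hot = false  [B.ok > 28]
9. n11.env = 20  [terminal]
10. n12.sig = 23  [terminal]
11. n10.acc = true  [c.env == 20]
12. n10.ok = true  [d.sig > 22]
13. n13.env = 14  [terminal]
14. n5.hot = -8  [c.env * -1 + 6]
15. n5.lab = false  [false]
16. n14.cnt = "up"  ["up"]
17. n14.sig = false  [d.sig > 9]
18. n16.sig = 30  [terminal]
19. n17.tag = 12  [terminal]
20. n15.hot = 15  [f.tag * -1 + 27]
21. n15.lab = false  [d.sig == f.tag]
22. n14.off = 4  [S.hot - 11]
23. n3.hot = 6  [A.off + 2]
24. n3.lab = true  [S₁.lab == false]
25. n18.cnt = "mu"  ["mu"]
26. n18.sig = false  [S.hot > 6]
27. n19.env = 26  [terminal]
28. n18.off = 27  [c.env + 1]
29. n1.hot = true  [S.lab == true]
30. n20.ok = 18  [18]
31. n22.tag = 28  [terminal]
32. n23.sig = 20  [terminal]
33. n21.acc = false  [false]
34. n21.ok = true  [true]
35. n24.ok = 20  [20]
36. n25.sig = 27  [terminal]
37. n24.hot = true  [B.ok > 19]
38. n20.hot = false  [B₀.ok > 18]
39. n0.hot = 23  [23]
40. n0.lab = true  [B₀.hot or B₁.hot]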